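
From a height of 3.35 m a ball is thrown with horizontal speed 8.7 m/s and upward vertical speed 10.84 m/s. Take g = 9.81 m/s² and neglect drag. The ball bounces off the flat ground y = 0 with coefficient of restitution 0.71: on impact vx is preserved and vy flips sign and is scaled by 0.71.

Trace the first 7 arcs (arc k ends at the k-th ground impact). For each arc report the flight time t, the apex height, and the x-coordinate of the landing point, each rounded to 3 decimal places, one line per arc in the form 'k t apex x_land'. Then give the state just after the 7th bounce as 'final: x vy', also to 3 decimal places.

1 2.485 9.339 21.618
2 1.959 4.708 38.665
3 1.391 2.373 50.768
4 0.988 1.196 59.361
5 0.701 0.603 65.462
6 0.498 0.304 69.794
7 0.354 0.153 72.870
final: 72.870 1.231

Arc 1: start y=3.350, vy=10.840 → t=2.485, apex=9.339, x_land=21.618, impact vy=-13.536
  bounce: vy ← 0.71·13.536 = 9.611
Arc 2: start y=0.000, vy=9.611 → t=1.959, apex=4.708, x_land=38.665, impact vy=-9.611
  bounce: vy ← 0.71·9.611 = 6.824
Arc 3: start y=0.000, vy=6.824 → t=1.391, apex=2.373, x_land=50.768, impact vy=-6.824
  bounce: vy ← 0.71·6.824 = 4.845
Arc 4: start y=0.000, vy=4.845 → t=0.988, apex=1.196, x_land=59.361, impact vy=-4.845
  bounce: vy ← 0.71·4.845 = 3.440
Arc 5: start y=0.000, vy=3.440 → t=0.701, apex=0.603, x_land=65.462, impact vy=-3.440
  bounce: vy ← 0.71·3.440 = 2.442
Arc 6: start y=0.000, vy=2.442 → t=0.498, apex=0.304, x_land=69.794, impact vy=-2.442
  bounce: vy ← 0.71·2.442 = 1.734
Arc 7: start y=0.000, vy=1.734 → t=0.354, apex=0.153, x_land=72.870, impact vy=-1.734
  bounce: vy ← 0.71·1.734 = 1.231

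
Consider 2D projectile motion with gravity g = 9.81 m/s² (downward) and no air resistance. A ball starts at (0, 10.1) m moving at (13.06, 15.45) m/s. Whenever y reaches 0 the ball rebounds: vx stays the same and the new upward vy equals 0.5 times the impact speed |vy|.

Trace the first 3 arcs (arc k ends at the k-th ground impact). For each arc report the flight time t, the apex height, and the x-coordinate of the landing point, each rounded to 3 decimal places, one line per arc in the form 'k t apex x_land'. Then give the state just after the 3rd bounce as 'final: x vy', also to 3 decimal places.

1 3.706 22.266 48.394
2 2.131 5.567 76.220
3 1.065 1.392 90.133
final: 90.133 2.613

Arc 1: start y=10.100, vy=15.450 → t=3.706, apex=22.266, x_land=48.394, impact vy=-20.901
  bounce: vy ← 0.5·20.901 = 10.451
Arc 2: start y=0.000, vy=10.451 → t=2.131, apex=5.567, x_land=76.220, impact vy=-10.451
  bounce: vy ← 0.5·10.451 = 5.225
Arc 3: start y=0.000, vy=5.225 → t=1.065, apex=1.392, x_land=90.133, impact vy=-5.225
  bounce: vy ← 0.5·5.225 = 2.613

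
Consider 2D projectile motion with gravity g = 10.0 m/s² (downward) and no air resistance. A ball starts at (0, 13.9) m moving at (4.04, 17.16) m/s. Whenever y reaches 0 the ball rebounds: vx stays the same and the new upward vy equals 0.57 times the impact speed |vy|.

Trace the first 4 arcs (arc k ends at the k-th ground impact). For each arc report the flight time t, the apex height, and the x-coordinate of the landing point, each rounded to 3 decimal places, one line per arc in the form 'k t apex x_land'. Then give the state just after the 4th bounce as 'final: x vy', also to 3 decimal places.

1 4.109 28.623 16.599
2 2.728 9.300 27.618
3 1.555 3.021 33.899
4 0.886 0.982 37.480
final: 37.480 2.526

Arc 1: start y=13.900, vy=17.160 → t=4.109, apex=28.623, x_land=16.599, impact vy=-23.926
  bounce: vy ← 0.57·23.926 = 13.638
Arc 2: start y=0.000, vy=13.638 → t=2.728, apex=9.300, x_land=27.618, impact vy=-13.638
  bounce: vy ← 0.57·13.638 = 7.774
Arc 3: start y=0.000, vy=7.774 → t=1.555, apex=3.021, x_land=33.899, impact vy=-7.774
  bounce: vy ← 0.57·7.774 = 4.431
Arc 4: start y=0.000, vy=4.431 → t=0.886, apex=0.982, x_land=37.480, impact vy=-4.431
  bounce: vy ← 0.57·4.431 = 2.526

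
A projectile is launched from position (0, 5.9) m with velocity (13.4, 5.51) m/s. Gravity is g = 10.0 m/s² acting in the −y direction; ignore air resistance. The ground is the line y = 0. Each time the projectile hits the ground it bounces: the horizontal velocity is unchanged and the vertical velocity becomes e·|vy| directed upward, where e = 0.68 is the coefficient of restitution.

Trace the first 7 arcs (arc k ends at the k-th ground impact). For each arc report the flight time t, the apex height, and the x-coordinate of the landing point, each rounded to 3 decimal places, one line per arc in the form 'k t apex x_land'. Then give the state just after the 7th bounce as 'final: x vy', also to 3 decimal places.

Arc 1: start y=5.900, vy=5.510 → t=1.769, apex=7.418, x_land=23.705, impact vy=-12.180
  bounce: vy ← 0.68·12.180 = 8.283
Arc 2: start y=0.000, vy=8.283 → t=1.657, apex=3.430, x_land=45.902, impact vy=-8.283
  bounce: vy ← 0.68·8.283 = 5.632
Arc 3: start y=0.000, vy=5.632 → t=1.126, apex=1.586, x_land=60.997, impact vy=-5.632
  bounce: vy ← 0.68·5.632 = 3.830
Arc 4: start y=0.000, vy=3.830 → t=0.766, apex=0.733, x_land=71.261, impact vy=-3.830
  bounce: vy ← 0.68·3.830 = 2.604
Arc 5: start y=0.000, vy=2.604 → t=0.521, apex=0.339, x_land=78.240, impact vy=-2.604
  bounce: vy ← 0.68·2.604 = 1.771
Arc 6: start y=0.000, vy=1.771 → t=0.354, apex=0.157, x_land=82.986, impact vy=-1.771
  bounce: vy ← 0.68·1.771 = 1.204
Arc 7: start y=0.000, vy=1.204 → t=0.241, apex=0.073, x_land=86.214, impact vy=-1.204
  bounce: vy ← 0.68·1.204 = 0.819

1 1.769 7.418 23.705
2 1.657 3.430 45.902
3 1.126 1.586 60.997
4 0.766 0.733 71.261
5 0.521 0.339 78.240
6 0.354 0.157 82.986
7 0.241 0.073 86.214
final: 86.214 0.819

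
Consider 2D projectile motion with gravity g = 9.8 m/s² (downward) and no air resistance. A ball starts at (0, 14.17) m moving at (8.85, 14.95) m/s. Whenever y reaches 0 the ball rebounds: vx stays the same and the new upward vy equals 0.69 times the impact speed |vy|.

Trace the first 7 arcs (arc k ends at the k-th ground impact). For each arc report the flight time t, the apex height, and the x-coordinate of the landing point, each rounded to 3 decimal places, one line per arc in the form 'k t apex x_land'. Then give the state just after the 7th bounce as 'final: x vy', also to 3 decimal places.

1 3.810 25.573 33.719
2 3.153 12.175 61.620
3 2.175 5.797 80.871
4 1.501 2.760 94.155
5 1.036 1.314 103.320
6 0.715 0.626 109.645
7 0.493 0.298 114.008
final: 114.008 1.667

Arc 1: start y=14.170, vy=14.950 → t=3.810, apex=25.573, x_land=33.719, impact vy=-22.388
  bounce: vy ← 0.69·22.388 = 15.448
Arc 2: start y=0.000, vy=15.448 → t=3.153, apex=12.175, x_land=61.620, impact vy=-15.448
  bounce: vy ← 0.69·15.448 = 10.659
Arc 3: start y=0.000, vy=10.659 → t=2.175, apex=5.797, x_land=80.871, impact vy=-10.659
  bounce: vy ← 0.69·10.659 = 7.355
Arc 4: start y=0.000, vy=7.355 → t=1.501, apex=2.760, x_land=94.155, impact vy=-7.355
  bounce: vy ← 0.69·7.355 = 5.075
Arc 5: start y=0.000, vy=5.075 → t=1.036, apex=1.314, x_land=103.320, impact vy=-5.075
  bounce: vy ← 0.69·5.075 = 3.502
Arc 6: start y=0.000, vy=3.502 → t=0.715, apex=0.626, x_land=109.645, impact vy=-3.502
  bounce: vy ← 0.69·3.502 = 2.416
Arc 7: start y=0.000, vy=2.416 → t=0.493, apex=0.298, x_land=114.008, impact vy=-2.416
  bounce: vy ← 0.69·2.416 = 1.667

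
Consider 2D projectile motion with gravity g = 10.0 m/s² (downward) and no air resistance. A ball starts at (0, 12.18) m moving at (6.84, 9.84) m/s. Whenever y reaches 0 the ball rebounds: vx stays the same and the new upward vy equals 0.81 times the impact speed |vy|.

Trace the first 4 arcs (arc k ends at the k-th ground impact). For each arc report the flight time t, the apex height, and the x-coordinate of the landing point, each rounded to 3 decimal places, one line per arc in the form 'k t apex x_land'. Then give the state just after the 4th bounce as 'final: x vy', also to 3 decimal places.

1 2.829 17.021 19.351
2 2.989 11.168 39.796
3 2.421 7.327 56.356
4 1.961 4.807 69.770
final: 69.770 7.942

Arc 1: start y=12.180, vy=9.840 → t=2.829, apex=17.021, x_land=19.351, impact vy=-18.451
  bounce: vy ← 0.81·18.451 = 14.945
Arc 2: start y=0.000, vy=14.945 → t=2.989, apex=11.168, x_land=39.796, impact vy=-14.945
  bounce: vy ← 0.81·14.945 = 12.105
Arc 3: start y=0.000, vy=12.105 → t=2.421, apex=7.327, x_land=56.356, impact vy=-12.105
  bounce: vy ← 0.81·12.105 = 9.805
Arc 4: start y=0.000, vy=9.805 → t=1.961, apex=4.807, x_land=69.770, impact vy=-9.805
  bounce: vy ← 0.81·9.805 = 7.942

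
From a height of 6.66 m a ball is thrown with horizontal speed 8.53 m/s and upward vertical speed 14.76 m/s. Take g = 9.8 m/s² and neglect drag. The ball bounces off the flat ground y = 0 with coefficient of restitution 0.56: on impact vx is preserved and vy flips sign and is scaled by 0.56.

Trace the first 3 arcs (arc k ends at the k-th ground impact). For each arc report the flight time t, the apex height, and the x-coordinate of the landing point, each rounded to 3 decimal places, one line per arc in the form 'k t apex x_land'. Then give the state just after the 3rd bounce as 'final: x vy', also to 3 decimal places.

1 3.411 17.775 29.094
2 2.133 5.574 47.290
3 1.195 1.748 57.479
final: 57.479 3.278

Arc 1: start y=6.660, vy=14.760 → t=3.411, apex=17.775, x_land=29.094, impact vy=-18.665
  bounce: vy ← 0.56·18.665 = 10.453
Arc 2: start y=0.000, vy=10.453 → t=2.133, apex=5.574, x_land=47.290, impact vy=-10.453
  bounce: vy ← 0.56·10.453 = 5.853
Arc 3: start y=0.000, vy=5.853 → t=1.195, apex=1.748, x_land=57.479, impact vy=-5.853
  bounce: vy ← 0.56·5.853 = 3.278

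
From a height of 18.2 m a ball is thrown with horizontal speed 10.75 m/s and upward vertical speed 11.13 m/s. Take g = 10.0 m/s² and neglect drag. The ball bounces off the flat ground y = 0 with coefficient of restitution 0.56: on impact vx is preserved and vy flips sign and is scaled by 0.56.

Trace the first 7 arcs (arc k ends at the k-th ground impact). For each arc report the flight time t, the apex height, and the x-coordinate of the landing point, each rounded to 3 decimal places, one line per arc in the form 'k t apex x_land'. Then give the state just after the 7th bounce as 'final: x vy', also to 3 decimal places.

Arc 1: start y=18.200, vy=11.130 → t=3.322, apex=24.394, x_land=35.709, impact vy=-22.088
  bounce: vy ← 0.56·22.088 = 12.369
Arc 2: start y=0.000, vy=12.369 → t=2.474, apex=7.650, x_land=62.303, impact vy=-12.369
  bounce: vy ← 0.56·12.369 = 6.927
Arc 3: start y=0.000, vy=6.927 → t=1.385, apex=2.399, x_land=77.196, impact vy=-6.927
  bounce: vy ← 0.56·6.927 = 3.879
Arc 4: start y=0.000, vy=3.879 → t=0.776, apex=0.752, x_land=85.536, impact vy=-3.879
  bounce: vy ← 0.56·3.879 = 2.172
Arc 5: start y=0.000, vy=2.172 → t=0.434, apex=0.236, x_land=90.206, impact vy=-2.172
  bounce: vy ← 0.56·2.172 = 1.216
Arc 6: start y=0.000, vy=1.216 → t=0.243, apex=0.074, x_land=92.821, impact vy=-1.216
  bounce: vy ← 0.56·1.216 = 0.681
Arc 7: start y=0.000, vy=0.681 → t=0.136, apex=0.023, x_land=94.286, impact vy=-0.681
  bounce: vy ← 0.56·0.681 = 0.381

1 3.322 24.394 35.709
2 2.474 7.650 62.303
3 1.385 2.399 77.196
4 0.776 0.752 85.536
5 0.434 0.236 90.206
6 0.243 0.074 92.821
7 0.136 0.023 94.286
final: 94.286 0.381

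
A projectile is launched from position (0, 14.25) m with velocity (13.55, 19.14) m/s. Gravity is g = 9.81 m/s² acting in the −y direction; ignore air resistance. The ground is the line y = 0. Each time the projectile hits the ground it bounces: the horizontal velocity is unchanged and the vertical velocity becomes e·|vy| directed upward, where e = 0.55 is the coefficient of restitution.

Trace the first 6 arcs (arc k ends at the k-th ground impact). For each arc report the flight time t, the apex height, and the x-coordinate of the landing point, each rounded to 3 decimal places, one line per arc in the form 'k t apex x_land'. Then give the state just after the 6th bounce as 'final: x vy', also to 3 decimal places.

Arc 1: start y=14.250, vy=19.140 → t=4.542, apex=32.922, x_land=61.541, impact vy=-25.415
  bounce: vy ← 0.55·25.415 = 13.978
Arc 2: start y=0.000, vy=13.978 → t=2.850, apex=9.959, x_land=100.156, impact vy=-13.978
  bounce: vy ← 0.55·13.978 = 7.688
Arc 3: start y=0.000, vy=7.688 → t=1.567, apex=3.013, x_land=121.394, impact vy=-7.688
  bounce: vy ← 0.55·7.688 = 4.228
Arc 4: start y=0.000, vy=4.228 → t=0.862, apex=0.911, x_land=133.075, impact vy=-4.228
  bounce: vy ← 0.55·4.228 = 2.326
Arc 5: start y=0.000, vy=2.326 → t=0.474, apex=0.276, x_land=139.500, impact vy=-2.326
  bounce: vy ← 0.55·2.326 = 1.279
Arc 6: start y=0.000, vy=1.279 → t=0.261, apex=0.083, x_land=143.033, impact vy=-1.279
  bounce: vy ← 0.55·1.279 = 0.704

1 4.542 32.922 61.541
2 2.850 9.959 100.156
3 1.567 3.013 121.394
4 0.862 0.911 133.075
5 0.474 0.276 139.500
6 0.261 0.083 143.033
final: 143.033 0.704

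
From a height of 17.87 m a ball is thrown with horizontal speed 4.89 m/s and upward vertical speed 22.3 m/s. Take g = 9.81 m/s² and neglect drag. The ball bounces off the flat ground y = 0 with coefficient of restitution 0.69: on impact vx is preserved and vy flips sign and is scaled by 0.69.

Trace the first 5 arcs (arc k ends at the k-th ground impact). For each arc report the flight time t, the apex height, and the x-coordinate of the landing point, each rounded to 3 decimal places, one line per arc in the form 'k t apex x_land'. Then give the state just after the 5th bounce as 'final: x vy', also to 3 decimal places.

1 5.241 43.216 25.631
2 4.096 20.575 45.661
3 2.826 9.796 59.482
4 1.950 4.664 69.019
5 1.346 2.220 75.599
final: 75.599 4.554

Arc 1: start y=17.870, vy=22.300 → t=5.241, apex=43.216, x_land=25.631, impact vy=-29.119
  bounce: vy ← 0.69·29.119 = 20.092
Arc 2: start y=0.000, vy=20.092 → t=4.096, apex=20.575, x_land=45.661, impact vy=-20.092
  bounce: vy ← 0.69·20.092 = 13.863
Arc 3: start y=0.000, vy=13.863 → t=2.826, apex=9.796, x_land=59.482, impact vy=-13.863
  bounce: vy ← 0.69·13.863 = 9.566
Arc 4: start y=0.000, vy=9.566 → t=1.950, apex=4.664, x_land=69.019, impact vy=-9.566
  bounce: vy ← 0.69·9.566 = 6.600
Arc 5: start y=0.000, vy=6.600 → t=1.346, apex=2.220, x_land=75.599, impact vy=-6.600
  bounce: vy ← 0.69·6.600 = 4.554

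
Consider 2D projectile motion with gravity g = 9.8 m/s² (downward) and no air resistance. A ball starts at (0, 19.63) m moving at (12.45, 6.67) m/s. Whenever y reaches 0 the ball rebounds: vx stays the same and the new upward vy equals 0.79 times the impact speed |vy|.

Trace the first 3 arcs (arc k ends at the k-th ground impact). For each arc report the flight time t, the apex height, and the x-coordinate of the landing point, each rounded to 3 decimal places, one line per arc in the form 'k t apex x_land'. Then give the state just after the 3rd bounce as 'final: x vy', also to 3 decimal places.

1 2.795 21.900 34.794
2 3.340 13.668 76.380
3 2.639 8.530 109.233
final: 109.233 10.215

Arc 1: start y=19.630, vy=6.670 → t=2.795, apex=21.900, x_land=34.794, impact vy=-20.718
  bounce: vy ← 0.79·20.718 = 16.367
Arc 2: start y=0.000, vy=16.367 → t=3.340, apex=13.668, x_land=76.380, impact vy=-16.367
  bounce: vy ← 0.79·16.367 = 12.930
Arc 3: start y=0.000, vy=12.930 → t=2.639, apex=8.530, x_land=109.233, impact vy=-12.930
  bounce: vy ← 0.79·12.930 = 10.215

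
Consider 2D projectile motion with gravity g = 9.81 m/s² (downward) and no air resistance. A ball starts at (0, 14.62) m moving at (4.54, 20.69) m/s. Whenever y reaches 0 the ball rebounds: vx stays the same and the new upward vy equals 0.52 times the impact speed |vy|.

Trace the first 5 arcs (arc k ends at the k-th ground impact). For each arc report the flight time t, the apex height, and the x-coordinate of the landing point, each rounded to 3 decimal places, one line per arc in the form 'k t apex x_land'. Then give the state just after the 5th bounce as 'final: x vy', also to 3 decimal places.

Arc 1: start y=14.620, vy=20.690 → t=4.835, apex=36.438, x_land=21.949, impact vy=-26.738
  bounce: vy ← 0.52·26.738 = 13.904
Arc 2: start y=0.000, vy=13.904 → t=2.835, apex=9.853, x_land=34.818, impact vy=-13.904
  bounce: vy ← 0.52·13.904 = 7.230
Arc 3: start y=0.000, vy=7.230 → t=1.474, apex=2.664, x_land=41.510, impact vy=-7.230
  bounce: vy ← 0.52·7.230 = 3.760
Arc 4: start y=0.000, vy=3.760 → t=0.766, apex=0.720, x_land=44.990, impact vy=-3.760
  bounce: vy ← 0.52·3.760 = 1.955
Arc 5: start y=0.000, vy=1.955 → t=0.399, apex=0.195, x_land=46.800, impact vy=-1.955
  bounce: vy ← 0.52·1.955 = 1.017

1 4.835 36.438 21.949
2 2.835 9.853 34.818
3 1.474 2.664 41.510
4 0.766 0.720 44.990
5 0.399 0.195 46.800
final: 46.800 1.017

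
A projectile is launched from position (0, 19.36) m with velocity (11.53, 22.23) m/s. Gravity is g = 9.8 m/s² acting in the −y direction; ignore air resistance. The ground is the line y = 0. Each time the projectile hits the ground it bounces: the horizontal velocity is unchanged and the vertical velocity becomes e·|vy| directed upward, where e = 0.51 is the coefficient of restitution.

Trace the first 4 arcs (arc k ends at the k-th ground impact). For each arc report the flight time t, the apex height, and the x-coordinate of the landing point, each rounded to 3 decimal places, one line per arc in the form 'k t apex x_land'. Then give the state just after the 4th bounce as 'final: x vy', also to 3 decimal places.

1 5.284 44.573 60.929
2 3.076 11.593 96.400
3 1.569 3.015 114.490
4 0.800 0.784 123.716
final: 123.716 2.000

Arc 1: start y=19.360, vy=22.230 → t=5.284, apex=44.573, x_land=60.929, impact vy=-29.557
  bounce: vy ← 0.51·29.557 = 15.074
Arc 2: start y=0.000, vy=15.074 → t=3.076, apex=11.593, x_land=96.400, impact vy=-15.074
  bounce: vy ← 0.51·15.074 = 7.688
Arc 3: start y=0.000, vy=7.688 → t=1.569, apex=3.015, x_land=114.490, impact vy=-7.688
  bounce: vy ← 0.51·7.688 = 3.921
Arc 4: start y=0.000, vy=3.921 → t=0.800, apex=0.784, x_land=123.716, impact vy=-3.921
  bounce: vy ← 0.51·3.921 = 2.000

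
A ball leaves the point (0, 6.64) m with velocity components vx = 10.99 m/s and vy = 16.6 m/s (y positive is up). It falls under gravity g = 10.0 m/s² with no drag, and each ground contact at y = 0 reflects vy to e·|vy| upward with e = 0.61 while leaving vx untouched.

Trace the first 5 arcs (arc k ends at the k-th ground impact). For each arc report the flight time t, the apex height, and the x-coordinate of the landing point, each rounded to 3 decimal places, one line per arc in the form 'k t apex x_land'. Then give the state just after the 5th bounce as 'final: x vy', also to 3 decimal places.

Arc 1: start y=6.640, vy=16.600 → t=3.681, apex=20.418, x_land=40.452, impact vy=-20.208
  bounce: vy ← 0.61·20.208 = 12.327
Arc 2: start y=0.000, vy=12.327 → t=2.465, apex=7.598, x_land=67.546, impact vy=-12.327
  bounce: vy ← 0.61·12.327 = 7.519
Arc 3: start y=0.000, vy=7.519 → t=1.504, apex=2.827, x_land=84.074, impact vy=-7.519
  bounce: vy ← 0.61·7.519 = 4.587
Arc 4: start y=0.000, vy=4.587 → t=0.917, apex=1.052, x_land=94.156, impact vy=-4.587
  bounce: vy ← 0.61·4.587 = 2.798
Arc 5: start y=0.000, vy=2.798 → t=0.560, apex=0.391, x_land=100.306, impact vy=-2.798
  bounce: vy ← 0.61·2.798 = 1.707

1 3.681 20.418 40.452
2 2.465 7.598 67.546
3 1.504 2.827 84.074
4 0.917 1.052 94.156
5 0.560 0.391 100.306
final: 100.306 1.707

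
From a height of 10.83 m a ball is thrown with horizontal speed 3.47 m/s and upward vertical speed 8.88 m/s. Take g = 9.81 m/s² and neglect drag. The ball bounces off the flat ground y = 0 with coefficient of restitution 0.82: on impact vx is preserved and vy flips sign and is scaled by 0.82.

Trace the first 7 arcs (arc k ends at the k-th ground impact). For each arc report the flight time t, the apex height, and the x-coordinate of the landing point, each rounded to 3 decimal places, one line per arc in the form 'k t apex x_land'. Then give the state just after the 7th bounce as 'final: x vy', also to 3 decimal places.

1 2.645 14.849 9.179
2 2.853 9.985 19.080
3 2.340 6.714 27.199
4 1.919 4.514 33.857
5 1.573 3.035 39.317
6 1.290 2.041 43.793
7 1.058 1.372 47.464
final: 47.464 4.255

Arc 1: start y=10.830, vy=8.880 → t=2.645, apex=14.849, x_land=9.179, impact vy=-17.069
  bounce: vy ← 0.82·17.069 = 13.996
Arc 2: start y=0.000, vy=13.996 → t=2.853, apex=9.985, x_land=19.080, impact vy=-13.996
  bounce: vy ← 0.82·13.996 = 11.477
Arc 3: start y=0.000, vy=11.477 → t=2.340, apex=6.714, x_land=27.199, impact vy=-11.477
  bounce: vy ← 0.82·11.477 = 9.411
Arc 4: start y=0.000, vy=9.411 → t=1.919, apex=4.514, x_land=33.857, impact vy=-9.411
  bounce: vy ← 0.82·9.411 = 7.717
Arc 5: start y=0.000, vy=7.717 → t=1.573, apex=3.035, x_land=39.317, impact vy=-7.717
  bounce: vy ← 0.82·7.717 = 6.328
Arc 6: start y=0.000, vy=6.328 → t=1.290, apex=2.041, x_land=43.793, impact vy=-6.328
  bounce: vy ← 0.82·6.328 = 5.189
Arc 7: start y=0.000, vy=5.189 → t=1.058, apex=1.372, x_land=47.464, impact vy=-5.189
  bounce: vy ← 0.82·5.189 = 4.255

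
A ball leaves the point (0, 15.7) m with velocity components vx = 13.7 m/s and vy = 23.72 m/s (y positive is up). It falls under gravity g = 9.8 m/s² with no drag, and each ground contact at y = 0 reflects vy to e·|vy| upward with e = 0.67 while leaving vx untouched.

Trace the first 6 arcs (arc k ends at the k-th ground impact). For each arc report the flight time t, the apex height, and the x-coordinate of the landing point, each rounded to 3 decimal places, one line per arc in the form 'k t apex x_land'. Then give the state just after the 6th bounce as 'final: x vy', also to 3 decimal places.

Arc 1: start y=15.700, vy=23.720 → t=5.431, apex=44.406, x_land=74.402, impact vy=-29.502
  bounce: vy ← 0.67·29.502 = 19.766
Arc 2: start y=0.000, vy=19.766 → t=4.034, apex=19.934, x_land=129.667, impact vy=-19.766
  bounce: vy ← 0.67·19.766 = 13.243
Arc 3: start y=0.000, vy=13.243 → t=2.703, apex=8.948, x_land=166.694, impact vy=-13.243
  bounce: vy ← 0.67·13.243 = 8.873
Arc 4: start y=0.000, vy=8.873 → t=1.811, apex=4.017, x_land=191.502, impact vy=-8.873
  bounce: vy ← 0.67·8.873 = 5.945
Arc 5: start y=0.000, vy=5.945 → t=1.213, apex=1.803, x_land=208.124, impact vy=-5.945
  bounce: vy ← 0.67·5.945 = 3.983
Arc 6: start y=0.000, vy=3.983 → t=0.813, apex=0.809, x_land=219.261, impact vy=-3.983
  bounce: vy ← 0.67·3.983 = 2.669

1 5.431 44.406 74.402
2 4.034 19.934 129.667
3 2.703 8.948 166.694
4 1.811 4.017 191.502
5 1.213 1.803 208.124
6 0.813 0.809 219.261
final: 219.261 2.669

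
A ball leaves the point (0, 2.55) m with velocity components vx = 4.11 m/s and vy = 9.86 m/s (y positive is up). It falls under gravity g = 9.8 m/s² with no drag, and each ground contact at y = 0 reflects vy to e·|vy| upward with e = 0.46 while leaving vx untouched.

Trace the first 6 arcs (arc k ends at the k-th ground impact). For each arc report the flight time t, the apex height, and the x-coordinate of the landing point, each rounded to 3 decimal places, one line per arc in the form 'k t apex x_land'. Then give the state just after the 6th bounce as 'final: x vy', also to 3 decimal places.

Arc 1: start y=2.550, vy=9.860 → t=2.244, apex=7.510, x_land=9.223, impact vy=-12.133
  bounce: vy ← 0.46·12.133 = 5.581
Arc 2: start y=0.000, vy=5.581 → t=1.139, apex=1.589, x_land=13.905, impact vy=-5.581
  bounce: vy ← 0.46·5.581 = 2.567
Arc 3: start y=0.000, vy=2.567 → t=0.524, apex=0.336, x_land=16.058, impact vy=-2.567
  bounce: vy ← 0.46·2.567 = 1.181
Arc 4: start y=0.000, vy=1.181 → t=0.241, apex=0.071, x_land=17.049, impact vy=-1.181
  bounce: vy ← 0.46·1.181 = 0.543
Arc 5: start y=0.000, vy=0.543 → t=0.111, apex=0.015, x_land=17.504, impact vy=-0.543
  bounce: vy ← 0.46·0.543 = 0.250
Arc 6: start y=0.000, vy=0.250 → t=0.051, apex=0.003, x_land=17.714, impact vy=-0.250
  bounce: vy ← 0.46·0.250 = 0.115

1 2.244 7.510 9.223
2 1.139 1.589 13.905
3 0.524 0.336 16.058
4 0.241 0.071 17.049
5 0.111 0.015 17.504
6 0.051 0.003 17.714
final: 17.714 0.115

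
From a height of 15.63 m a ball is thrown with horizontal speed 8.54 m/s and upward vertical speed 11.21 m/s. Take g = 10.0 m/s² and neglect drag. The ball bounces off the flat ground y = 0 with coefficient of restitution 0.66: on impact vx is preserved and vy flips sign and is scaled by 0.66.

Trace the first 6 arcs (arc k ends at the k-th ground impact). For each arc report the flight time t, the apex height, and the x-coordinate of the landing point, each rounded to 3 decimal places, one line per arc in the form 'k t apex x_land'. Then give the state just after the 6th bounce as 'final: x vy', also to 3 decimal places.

Arc 1: start y=15.630, vy=11.210 → t=3.214, apex=21.913, x_land=27.452, impact vy=-20.935
  bounce: vy ← 0.66·20.935 = 13.817
Arc 2: start y=0.000, vy=13.817 → t=2.763, apex=9.545, x_land=51.051, impact vy=-13.817
  bounce: vy ← 0.66·13.817 = 9.119
Arc 3: start y=0.000, vy=9.119 → t=1.824, apex=4.158, x_land=66.627, impact vy=-9.119
  bounce: vy ← 0.66·9.119 = 6.019
Arc 4: start y=0.000, vy=6.019 → t=1.204, apex=1.811, x_land=76.906, impact vy=-6.019
  bounce: vy ← 0.66·6.019 = 3.972
Arc 5: start y=0.000, vy=3.972 → t=0.794, apex=0.789, x_land=83.691, impact vy=-3.972
  bounce: vy ← 0.66·3.972 = 2.622
Arc 6: start y=0.000, vy=2.622 → t=0.524, apex=0.344, x_land=88.169, impact vy=-2.622
  bounce: vy ← 0.66·2.622 = 1.730

1 3.214 21.913 27.452
2 2.763 9.545 51.051
3 1.824 4.158 66.627
4 1.204 1.811 76.906
5 0.794 0.789 83.691
6 0.524 0.344 88.169
final: 88.169 1.730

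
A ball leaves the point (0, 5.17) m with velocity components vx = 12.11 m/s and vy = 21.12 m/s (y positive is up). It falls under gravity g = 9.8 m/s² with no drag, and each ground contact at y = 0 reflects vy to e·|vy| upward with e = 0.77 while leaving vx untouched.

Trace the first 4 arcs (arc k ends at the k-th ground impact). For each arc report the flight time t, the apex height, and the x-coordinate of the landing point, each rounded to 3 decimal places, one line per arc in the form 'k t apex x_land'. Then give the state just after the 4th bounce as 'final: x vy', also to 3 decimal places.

1 4.542 27.928 55.009
2 3.677 16.558 99.533
3 2.831 9.817 133.815
4 2.180 5.821 160.213
final: 160.213 8.225

Arc 1: start y=5.170, vy=21.120 → t=4.542, apex=27.928, x_land=55.009, impact vy=-23.396
  bounce: vy ← 0.77·23.396 = 18.015
Arc 2: start y=0.000, vy=18.015 → t=3.677, apex=16.558, x_land=99.533, impact vy=-18.015
  bounce: vy ← 0.77·18.015 = 13.872
Arc 3: start y=0.000, vy=13.872 → t=2.831, apex=9.817, x_land=133.815, impact vy=-13.872
  bounce: vy ← 0.77·13.872 = 10.681
Arc 4: start y=0.000, vy=10.681 → t=2.180, apex=5.821, x_land=160.213, impact vy=-10.681
  bounce: vy ← 0.77·10.681 = 8.225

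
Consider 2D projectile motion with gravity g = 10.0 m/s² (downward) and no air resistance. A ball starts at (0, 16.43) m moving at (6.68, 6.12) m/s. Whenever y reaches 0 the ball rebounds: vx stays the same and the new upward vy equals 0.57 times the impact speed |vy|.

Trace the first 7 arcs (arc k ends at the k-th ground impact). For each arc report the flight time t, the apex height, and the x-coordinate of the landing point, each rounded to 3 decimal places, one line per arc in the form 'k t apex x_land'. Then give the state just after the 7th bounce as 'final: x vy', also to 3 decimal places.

Arc 1: start y=16.430, vy=6.120 → t=2.525, apex=18.303, x_land=16.869, impact vy=-19.133
  bounce: vy ← 0.57·19.133 = 10.906
Arc 2: start y=0.000, vy=10.906 → t=2.181, apex=5.947, x_land=31.439, impact vy=-10.906
  bounce: vy ← 0.57·10.906 = 6.216
Arc 3: start y=0.000, vy=6.216 → t=1.243, apex=1.932, x_land=39.743, impact vy=-6.216
  bounce: vy ← 0.57·6.216 = 3.543
Arc 4: start y=0.000, vy=3.543 → t=0.709, apex=0.628, x_land=44.477, impact vy=-3.543
  bounce: vy ← 0.57·3.543 = 2.020
Arc 5: start y=0.000, vy=2.020 → t=0.404, apex=0.204, x_land=47.175, impact vy=-2.020
  bounce: vy ← 0.57·2.020 = 1.151
Arc 6: start y=0.000, vy=1.151 → t=0.230, apex=0.066, x_land=48.713, impact vy=-1.151
  bounce: vy ← 0.57·1.151 = 0.656
Arc 7: start y=0.000, vy=0.656 → t=0.131, apex=0.022, x_land=49.590, impact vy=-0.656
  bounce: vy ← 0.57·0.656 = 0.374

1 2.525 18.303 16.869
2 2.181 5.947 31.439
3 1.243 1.932 39.743
4 0.709 0.628 44.477
5 0.404 0.204 47.175
6 0.230 0.066 48.713
7 0.131 0.022 49.590
final: 49.590 0.374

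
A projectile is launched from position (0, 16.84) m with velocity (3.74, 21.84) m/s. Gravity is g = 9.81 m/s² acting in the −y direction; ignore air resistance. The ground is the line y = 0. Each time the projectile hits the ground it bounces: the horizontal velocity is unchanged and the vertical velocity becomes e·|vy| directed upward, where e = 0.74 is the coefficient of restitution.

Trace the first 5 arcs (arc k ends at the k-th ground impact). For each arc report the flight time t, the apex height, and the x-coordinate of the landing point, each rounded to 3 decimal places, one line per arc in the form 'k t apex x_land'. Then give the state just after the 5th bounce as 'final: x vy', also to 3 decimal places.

1 5.123 41.151 19.159
2 4.287 22.534 35.192
3 3.172 12.340 47.056
4 2.347 6.757 55.835
5 1.737 3.700 62.332
final: 62.332 6.305

Arc 1: start y=16.840, vy=21.840 → t=5.123, apex=41.151, x_land=19.159, impact vy=-28.415
  bounce: vy ← 0.74·28.415 = 21.027
Arc 2: start y=0.000, vy=21.027 → t=4.287, apex=22.534, x_land=35.192, impact vy=-21.027
  bounce: vy ← 0.74·21.027 = 15.560
Arc 3: start y=0.000, vy=15.560 → t=3.172, apex=12.340, x_land=47.056, impact vy=-15.560
  bounce: vy ← 0.74·15.560 = 11.514
Arc 4: start y=0.000, vy=11.514 → t=2.347, apex=6.757, x_land=55.835, impact vy=-11.514
  bounce: vy ← 0.74·11.514 = 8.521
Arc 5: start y=0.000, vy=8.521 → t=1.737, apex=3.700, x_land=62.332, impact vy=-8.521
  bounce: vy ← 0.74·8.521 = 6.305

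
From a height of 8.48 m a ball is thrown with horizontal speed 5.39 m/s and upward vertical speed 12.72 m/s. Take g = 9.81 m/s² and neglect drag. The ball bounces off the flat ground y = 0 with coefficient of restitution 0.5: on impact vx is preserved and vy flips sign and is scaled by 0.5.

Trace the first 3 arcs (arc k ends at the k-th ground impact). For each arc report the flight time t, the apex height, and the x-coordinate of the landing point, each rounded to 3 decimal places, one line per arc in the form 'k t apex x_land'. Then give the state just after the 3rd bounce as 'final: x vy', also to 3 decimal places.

Arc 1: start y=8.480, vy=12.720 → t=3.143, apex=16.727, x_land=16.942, impact vy=-18.116
  bounce: vy ← 0.5·18.116 = 9.058
Arc 2: start y=0.000, vy=9.058 → t=1.847, apex=4.182, x_land=26.896, impact vy=-9.058
  bounce: vy ← 0.5·9.058 = 4.529
Arc 3: start y=0.000, vy=4.529 → t=0.923, apex=1.045, x_land=31.872, impact vy=-4.529
  bounce: vy ← 0.5·4.529 = 2.264

1 3.143 16.727 16.942
2 1.847 4.182 26.896
3 0.923 1.045 31.872
final: 31.872 2.264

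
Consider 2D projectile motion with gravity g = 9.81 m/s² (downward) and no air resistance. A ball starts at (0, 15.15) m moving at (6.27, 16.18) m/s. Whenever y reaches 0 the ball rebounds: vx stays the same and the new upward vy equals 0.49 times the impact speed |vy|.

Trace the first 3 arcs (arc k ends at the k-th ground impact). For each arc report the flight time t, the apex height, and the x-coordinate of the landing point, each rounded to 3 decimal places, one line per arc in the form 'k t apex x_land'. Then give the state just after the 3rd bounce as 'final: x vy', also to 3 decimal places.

1 4.060 28.493 25.453
2 2.362 6.841 40.263
3 1.157 1.643 47.520
final: 47.520 2.782

Arc 1: start y=15.150, vy=16.180 → t=4.060, apex=28.493, x_land=25.453, impact vy=-23.644
  bounce: vy ← 0.49·23.644 = 11.586
Arc 2: start y=0.000, vy=11.586 → t=2.362, apex=6.841, x_land=40.263, impact vy=-11.586
  bounce: vy ← 0.49·11.586 = 5.677
Arc 3: start y=0.000, vy=5.677 → t=1.157, apex=1.643, x_land=47.520, impact vy=-5.677
  bounce: vy ← 0.49·5.677 = 2.782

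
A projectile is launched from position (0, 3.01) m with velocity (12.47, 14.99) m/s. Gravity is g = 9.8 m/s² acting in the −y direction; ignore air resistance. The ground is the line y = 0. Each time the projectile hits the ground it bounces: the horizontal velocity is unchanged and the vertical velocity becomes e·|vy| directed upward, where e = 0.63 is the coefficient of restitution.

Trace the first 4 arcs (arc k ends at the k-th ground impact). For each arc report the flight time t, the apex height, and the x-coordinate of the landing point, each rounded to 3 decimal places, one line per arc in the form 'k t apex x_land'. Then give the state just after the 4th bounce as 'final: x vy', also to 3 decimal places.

Arc 1: start y=3.010, vy=14.990 → t=3.248, apex=14.474, x_land=40.506, impact vy=-16.843
  bounce: vy ← 0.63·16.843 = 10.611
Arc 2: start y=0.000, vy=10.611 → t=2.166, apex=5.745, x_land=67.511, impact vy=-10.611
  bounce: vy ← 0.63·10.611 = 6.685
Arc 3: start y=0.000, vy=6.685 → t=1.364, apex=2.280, x_land=84.524, impact vy=-6.685
  bounce: vy ← 0.63·6.685 = 4.212
Arc 4: start y=0.000, vy=4.212 → t=0.860, apex=0.905, x_land=95.242, impact vy=-4.212
  bounce: vy ← 0.63·4.212 = 2.653

1 3.248 14.474 40.506
2 2.166 5.745 67.511
3 1.364 2.280 84.524
4 0.860 0.905 95.242
final: 95.242 2.653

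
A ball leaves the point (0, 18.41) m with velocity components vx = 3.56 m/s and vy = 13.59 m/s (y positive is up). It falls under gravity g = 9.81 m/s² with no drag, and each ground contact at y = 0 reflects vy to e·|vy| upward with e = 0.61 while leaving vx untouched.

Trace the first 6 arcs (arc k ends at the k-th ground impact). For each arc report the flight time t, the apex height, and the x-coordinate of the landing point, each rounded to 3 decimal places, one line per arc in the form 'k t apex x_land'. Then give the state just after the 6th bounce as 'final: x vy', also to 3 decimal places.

1 3.767 27.823 13.411
2 2.906 10.353 23.755
3 1.772 3.852 30.065
4 1.081 1.433 33.914
5 0.660 0.533 36.262
6 0.402 0.198 37.694
final: 37.694 1.204

Arc 1: start y=18.410, vy=13.590 → t=3.767, apex=27.823, x_land=13.411, impact vy=-23.364
  bounce: vy ← 0.61·23.364 = 14.252
Arc 2: start y=0.000, vy=14.252 → t=2.906, apex=10.353, x_land=23.755, impact vy=-14.252
  bounce: vy ← 0.61·14.252 = 8.694
Arc 3: start y=0.000, vy=8.694 → t=1.772, apex=3.852, x_land=30.065, impact vy=-8.694
  bounce: vy ← 0.61·8.694 = 5.303
Arc 4: start y=0.000, vy=5.303 → t=1.081, apex=1.433, x_land=33.914, impact vy=-5.303
  bounce: vy ← 0.61·5.303 = 3.235
Arc 5: start y=0.000, vy=3.235 → t=0.660, apex=0.533, x_land=36.262, impact vy=-3.235
  bounce: vy ← 0.61·3.235 = 1.973
Arc 6: start y=0.000, vy=1.973 → t=0.402, apex=0.198, x_land=37.694, impact vy=-1.973
  bounce: vy ← 0.61·1.973 = 1.204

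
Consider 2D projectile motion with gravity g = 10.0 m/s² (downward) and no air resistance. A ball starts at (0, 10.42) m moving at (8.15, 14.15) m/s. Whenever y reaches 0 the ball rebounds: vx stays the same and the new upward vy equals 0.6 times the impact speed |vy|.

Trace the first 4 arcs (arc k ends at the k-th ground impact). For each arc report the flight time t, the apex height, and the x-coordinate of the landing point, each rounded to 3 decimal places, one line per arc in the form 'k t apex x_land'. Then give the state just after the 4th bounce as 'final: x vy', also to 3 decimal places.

1 3.436 20.431 28.007
2 2.426 7.355 47.777
3 1.455 2.648 59.639
4 0.873 0.953 66.756
final: 66.756 2.620

Arc 1: start y=10.420, vy=14.150 → t=3.436, apex=20.431, x_land=28.007, impact vy=-20.214
  bounce: vy ← 0.6·20.214 = 12.129
Arc 2: start y=0.000, vy=12.129 → t=2.426, apex=7.355, x_land=47.777, impact vy=-12.129
  bounce: vy ← 0.6·12.129 = 7.277
Arc 3: start y=0.000, vy=7.277 → t=1.455, apex=2.648, x_land=59.639, impact vy=-7.277
  bounce: vy ← 0.6·7.277 = 4.366
Arc 4: start y=0.000, vy=4.366 → t=0.873, apex=0.953, x_land=66.756, impact vy=-4.366
  bounce: vy ← 0.6·4.366 = 2.620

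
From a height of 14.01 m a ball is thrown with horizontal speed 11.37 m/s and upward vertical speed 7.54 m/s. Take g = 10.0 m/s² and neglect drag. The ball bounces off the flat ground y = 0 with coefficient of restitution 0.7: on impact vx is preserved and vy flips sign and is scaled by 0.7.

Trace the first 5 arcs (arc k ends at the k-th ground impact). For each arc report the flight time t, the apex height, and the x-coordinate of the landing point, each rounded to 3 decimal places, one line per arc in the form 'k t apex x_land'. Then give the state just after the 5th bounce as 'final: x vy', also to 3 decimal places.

Arc 1: start y=14.010, vy=7.540 → t=2.590, apex=16.853, x_land=29.447, impact vy=-18.359
  bounce: vy ← 0.7·18.359 = 12.851
Arc 2: start y=0.000, vy=12.851 → t=2.570, apex=8.258, x_land=58.671, impact vy=-12.851
  bounce: vy ← 0.7·12.851 = 8.996
Arc 3: start y=0.000, vy=8.996 → t=1.799, apex=4.046, x_land=79.128, impact vy=-8.996
  bounce: vy ← 0.7·8.996 = 6.297
Arc 4: start y=0.000, vy=6.297 → t=1.259, apex=1.983, x_land=93.447, impact vy=-6.297
  bounce: vy ← 0.7·6.297 = 4.408
Arc 5: start y=0.000, vy=4.408 → t=0.882, apex=0.972, x_land=103.471, impact vy=-4.408
  bounce: vy ← 0.7·4.408 = 3.086

1 2.590 16.853 29.447
2 2.570 8.258 58.671
3 1.799 4.046 79.128
4 1.259 1.983 93.447
5 0.882 0.972 103.471
final: 103.471 3.086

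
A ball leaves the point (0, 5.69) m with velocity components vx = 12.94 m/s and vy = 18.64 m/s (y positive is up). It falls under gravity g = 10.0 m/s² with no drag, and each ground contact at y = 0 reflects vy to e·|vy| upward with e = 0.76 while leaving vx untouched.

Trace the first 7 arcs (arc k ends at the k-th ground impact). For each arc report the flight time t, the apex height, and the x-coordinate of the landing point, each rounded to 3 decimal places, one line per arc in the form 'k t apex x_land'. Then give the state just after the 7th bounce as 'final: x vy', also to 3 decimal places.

Arc 1: start y=5.690, vy=18.640 → t=4.012, apex=23.062, x_land=51.911, impact vy=-21.477
  bounce: vy ← 0.76·21.477 = 16.322
Arc 2: start y=0.000, vy=16.322 → t=3.264, apex=13.321, x_land=94.153, impact vy=-16.322
  bounce: vy ← 0.76·16.322 = 12.405
Arc 3: start y=0.000, vy=12.405 → t=2.481, apex=7.694, x_land=126.257, impact vy=-12.405
  bounce: vy ← 0.76·12.405 = 9.428
Arc 4: start y=0.000, vy=9.428 → t=1.886, apex=4.444, x_land=150.656, impact vy=-9.428
  bounce: vy ← 0.76·9.428 = 7.165
Arc 5: start y=0.000, vy=7.165 → t=1.433, apex=2.567, x_land=169.200, impact vy=-7.165
  bounce: vy ← 0.76·7.165 = 5.445
Arc 6: start y=0.000, vy=5.445 → t=1.089, apex=1.483, x_land=183.292, impact vy=-5.445
  bounce: vy ← 0.76·5.445 = 4.139
Arc 7: start y=0.000, vy=4.139 → t=0.828, apex=0.856, x_land=194.003, impact vy=-4.139
  bounce: vy ← 0.76·4.139 = 3.145

1 4.012 23.062 51.911
2 3.264 13.321 94.153
3 2.481 7.694 126.257
4 1.886 4.444 150.656
5 1.433 2.567 169.200
6 1.089 1.483 183.292
7 0.828 0.856 194.003
final: 194.003 3.145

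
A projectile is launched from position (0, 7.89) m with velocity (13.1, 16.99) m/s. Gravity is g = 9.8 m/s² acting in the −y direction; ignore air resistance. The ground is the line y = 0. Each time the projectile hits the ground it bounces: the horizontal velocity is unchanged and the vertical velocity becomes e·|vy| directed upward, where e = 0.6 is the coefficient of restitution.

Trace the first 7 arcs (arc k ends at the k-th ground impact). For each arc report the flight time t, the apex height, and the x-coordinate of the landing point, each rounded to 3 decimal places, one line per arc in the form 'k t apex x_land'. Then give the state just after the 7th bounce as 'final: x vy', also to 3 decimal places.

1 3.882 22.618 50.856
2 2.578 8.142 84.629
3 1.547 2.931 104.894
4 0.928 1.055 117.052
5 0.557 0.380 124.347
6 0.334 0.137 128.724
7 0.200 0.049 131.350
final: 131.350 0.589

Arc 1: start y=7.890, vy=16.990 → t=3.882, apex=22.618, x_land=50.856, impact vy=-21.055
  bounce: vy ← 0.6·21.055 = 12.633
Arc 2: start y=0.000, vy=12.633 → t=2.578, apex=8.142, x_land=84.629, impact vy=-12.633
  bounce: vy ← 0.6·12.633 = 7.580
Arc 3: start y=0.000, vy=7.580 → t=1.547, apex=2.931, x_land=104.894, impact vy=-7.580
  bounce: vy ← 0.6·7.580 = 4.548
Arc 4: start y=0.000, vy=4.548 → t=0.928, apex=1.055, x_land=117.052, impact vy=-4.548
  bounce: vy ← 0.6·4.548 = 2.729
Arc 5: start y=0.000, vy=2.729 → t=0.557, apex=0.380, x_land=124.347, impact vy=-2.729
  bounce: vy ← 0.6·2.729 = 1.637
Arc 6: start y=0.000, vy=1.637 → t=0.334, apex=0.137, x_land=128.724, impact vy=-1.637
  bounce: vy ← 0.6·1.637 = 0.982
Arc 7: start y=0.000, vy=0.982 → t=0.200, apex=0.049, x_land=131.350, impact vy=-0.982
  bounce: vy ← 0.6·0.982 = 0.589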